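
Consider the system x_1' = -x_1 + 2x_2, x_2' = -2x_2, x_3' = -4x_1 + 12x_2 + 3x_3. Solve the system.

x_1(t) = C_1e^(-t) - 2C_2e^(-2t), x_2(t) = C_2e^(-2t), x_3(t) = C_1e^(-t) - 4C_2e^(-2t) + C_3e^(3t)

Coefficient matrix A = [[-1, 2, 0], [0, -2, 0], [-4, 12, 3]].
det(A - λI) = 0 gives eigenvalues λ = -1, -2, 3.
For λ=-1: eigenvector (1,0,1).
For λ=-2: eigenvector (-2,1,-4).
For λ=3: eigenvector (0,0,1).
General solution: C_1e^(-t)(1,0,1) + C_2e^(-2t)(-2,1,-4) + C_3e^(3t)(0,0,1).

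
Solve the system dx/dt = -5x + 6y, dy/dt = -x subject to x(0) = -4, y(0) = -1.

x(t) = 2e^(-2t) - 6e^(-3t), y(t) = e^(-2t) - 2e^(-3t)

Coefficient matrix A = [[-5, 6], [-1, 0]].
Characteristic polynomial det(A - λI) = λ^2 + 5λ + 6 = 0.
Eigenvalues λ = -3, -2.
For λ=-3: (A-λI) row 1 is [-2, 6], so an eigenvector is (3, 1).
For λ=-2: (A-λI) row 1 is [-3, 6], so an eigenvector is (-2, -1).
General solution: K_1e^(-3t)(3,1) + K_2e^(-2t)(-2,-1).
Applying x(0)=-4, y(0)=-1 gives K_1=-2, K_2=-1.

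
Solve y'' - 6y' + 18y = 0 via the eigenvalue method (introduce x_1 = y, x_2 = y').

y(t) = c_1e^(3t)cos(3t) + c_2e^(3t)sin(3t)

Let x_1 = y, x_2 = y'. Then x_1' = x_2 and x_2' = -18x_1 + 6x_2.
A = [[0,1],[-18,6]]; det(A-λI) = λ^2 - 6λ + 18.
Eigenvalues λ = 3 ± 3i.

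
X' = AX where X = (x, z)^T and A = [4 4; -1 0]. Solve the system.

x(t) = -2c_1e^(2t) - 2c_2te^(2t) + 3c_2e^(2t), z(t) = c_1e^(2t) + c_2te^(2t) - 2c_2e^(2t)

Coefficient matrix A = [[4, 4], [-1, 0]].
Characteristic polynomial det(A - λI) = λ^2 - 4λ + 4 = 0.
Single eigenvalue λ = 2 with algebraic multiplicity 2.
Eigenvector v = (-2,1); generalized eigenvector w with (A-λI)w=v is (3,-2).
General solution: e^(2t)[c_1·v + c_2·(t·v + w)].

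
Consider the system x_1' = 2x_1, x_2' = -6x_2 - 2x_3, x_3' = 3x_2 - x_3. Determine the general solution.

Coefficient matrix A = [[2, 0, 0], [0, -6, -2], [0, 3, -1]].
det(A - λI) = 0 gives eigenvalues λ = -3, -4, 2.
For λ=-3: eigenvector (0,-2,3).
For λ=-4: eigenvector (0,1,-1).
For λ=2: eigenvector (1,0,0).
General solution: K_1e^(-3t)(0,-2,3) + K_2e^(-4t)(0,1,-1) + K_3e^(2t)(1,0,0).

x_1(t) = K_3e^(2t), x_2(t) = -2K_1e^(-3t) + K_2e^(-4t), x_3(t) = 3K_1e^(-3t) - K_2e^(-4t)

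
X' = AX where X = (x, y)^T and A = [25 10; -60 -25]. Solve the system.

x(t) = c_1e^(5t) + c_2e^(-5t), y(t) = -2c_1e^(5t) - 3c_2e^(-5t)

Coefficient matrix A = [[25, 10], [-60, -25]].
Characteristic polynomial det(A - λI) = λ^2 - 25 = 0.
Eigenvalues λ = 5, -5.
For λ=5: (A-λI) row 1 is [20, 10], so an eigenvector is (1, -2).
For λ=-5: (A-λI) row 1 is [30, 10], so an eigenvector is (1, -3).
General solution: c_1e^(5t)(1,-2) + c_2e^(-5t)(1,-3).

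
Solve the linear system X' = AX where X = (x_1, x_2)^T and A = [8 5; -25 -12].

Coefficient matrix A = [[8, 5], [-25, -12]].
Characteristic polynomial det(A - λI) = λ^2 + 4λ + 29 = 0.
Eigenvalues λ = -2 ± 5i (complex conjugate pair).
For λ=-2+5i: an eigenvector is (1,-2) - i(0,-1) = (1, -2 + i).
A real fundamental pair from Re and Im of e^((-2+5i)t)v: X_1 = e^(-2t)(cos(5t)·(1,-2) + sin(5t)·(0,-1)), X_2 = e^(-2t)(sin(5t)·(1,-2) - cos(5t)·(0,-1)).
General solution: C_1X_1 + C_2X_2.

x_1(t) = C_1e^(-2t)cos(5t) + C_2e^(-2t)sin(5t), x_2(t) = -C_1e^(-2t)sin(5t) - 2C_1e^(-2t)cos(5t) - 2C_2e^(-2t)sin(5t) + C_2e^(-2t)cos(5t)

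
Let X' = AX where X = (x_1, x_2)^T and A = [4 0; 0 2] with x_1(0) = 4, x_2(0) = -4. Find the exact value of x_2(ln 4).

-64

A = [[4,0],[0,2]]; eigenvalues λ = 2, 4.
Eigenvectors: (0,-1) for λ=2, (1,0) for λ=4.
From the initial condition, c_1 = 4, c_2 = 4.
x_2(ln 4) = (4)(4^2)(-1) + (4)(4^4)(0) = -64.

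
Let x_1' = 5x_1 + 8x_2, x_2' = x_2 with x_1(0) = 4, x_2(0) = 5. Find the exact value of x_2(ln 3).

A = [[5,8],[0,1]]; eigenvalues λ = 5, 1.
Eigenvectors: (-1,0) for λ=5, (-2,1) for λ=1.
From the initial condition, c_1 = -14, c_2 = 5.
x_2(ln 3) = (-14)(3^5)(0) + (5)(3^1)(1) = 15.

15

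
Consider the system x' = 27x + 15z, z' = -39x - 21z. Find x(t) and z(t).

x(t) = c_1e^(3t)sin(3t) + 2c_1e^(3t)cos(3t) + 2c_2e^(3t)sin(3t) - c_2e^(3t)cos(3t), z(t) = -2c_1e^(3t)sin(3t) - 3c_1e^(3t)cos(3t) - 3c_2e^(3t)sin(3t) + 2c_2e^(3t)cos(3t)

Coefficient matrix A = [[27, 15], [-39, -21]].
Characteristic polynomial det(A - λI) = λ^2 - 6λ + 18 = 0.
Eigenvalues λ = 3 ± 3i (complex conjugate pair).
For λ=3+3i: an eigenvector is (2,-3) - i(1,-2) = (2 - i, -3 + 2i).
A real fundamental pair from Re and Im of e^((3+3i)t)v: X_1 = e^(3t)(cos(3t)·(2,-3) + sin(3t)·(1,-2)), X_2 = e^(3t)(sin(3t)·(2,-3) - cos(3t)·(1,-2)).
General solution: c_1X_1 + c_2X_2.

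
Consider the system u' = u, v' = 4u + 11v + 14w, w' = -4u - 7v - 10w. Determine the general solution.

Coefficient matrix A = [[1, 0, 0], [4, 11, 14], [-4, -7, -10]].
det(A - λI) = 0 gives eigenvalues λ = -3, 1, 4.
For λ=-3: eigenvector (0,1,-1).
For λ=1: eigenvector (1,1,-1).
For λ=4: eigenvector (0,2,-1).
General solution: c_1e^(-3t)(0,1,-1) + c_2e^(t)(1,1,-1) + c_3e^(4t)(0,2,-1).

u(t) = c_2e^(t), v(t) = c_1e^(-3t) + c_2e^(t) + 2c_3e^(4t), w(t) = -c_1e^(-3t) - c_2e^(t) - c_3e^(4t)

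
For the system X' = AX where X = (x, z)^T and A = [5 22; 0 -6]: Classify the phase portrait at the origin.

saddle

A = [[5,22],[0,-6]]; det(A-λI) = λ^2 + λ - 30.
λ = -6, 5: opposite signs.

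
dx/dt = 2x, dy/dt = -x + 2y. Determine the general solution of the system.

x(t) = C_2e^(2t), y(t) = -C_1e^(2t) - C_2te^(2t)

Coefficient matrix A = [[2, 0], [-1, 2]].
Characteristic polynomial det(A - λI) = λ^2 - 4λ + 4 = 0.
Single eigenvalue λ = 2 with algebraic multiplicity 2.
Eigenvector v = (0,-1); generalized eigenvector w with (A-λI)w=v is (1,0).
General solution: e^(2t)[C_1·v + C_2·(t·v + w)].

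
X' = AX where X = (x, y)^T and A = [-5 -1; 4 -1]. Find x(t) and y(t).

x(t) = K_1e^(-3t) + K_2te^(-3t) + K_2e^(-3t), y(t) = -2K_1e^(-3t) - 2K_2te^(-3t) - 3K_2e^(-3t)

Coefficient matrix A = [[-5, -1], [4, -1]].
Characteristic polynomial det(A - λI) = λ^2 + 6λ + 9 = 0.
Single eigenvalue λ = -3 with algebraic multiplicity 2.
Eigenvector v = (1,-2); generalized eigenvector w with (A-λI)w=v is (1,-3).
General solution: e^(-3t)[K_1·v + K_2·(t·v + w)].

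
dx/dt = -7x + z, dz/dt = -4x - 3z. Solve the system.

x(t) = -c_1e^(-5t) - c_2te^(-5t) + c_2e^(-5t), z(t) = -2c_1e^(-5t) - 2c_2te^(-5t) + c_2e^(-5t)

Coefficient matrix A = [[-7, 1], [-4, -3]].
Characteristic polynomial det(A - λI) = λ^2 + 10λ + 25 = 0.
Single eigenvalue λ = -5 with algebraic multiplicity 2.
Eigenvector v = (-1,-2); generalized eigenvector w with (A-λI)w=v is (1,1).
General solution: e^(-5t)[c_1·v + c_2·(t·v + w)].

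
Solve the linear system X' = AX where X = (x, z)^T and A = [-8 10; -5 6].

x(t) = -K_1e^(-t)sin(t) + 3K_1e^(-t)cos(t) + 3K_2e^(-t)sin(t) + K_2e^(-t)cos(t), z(t) = -K_1e^(-t)sin(t) + 2K_1e^(-t)cos(t) + 2K_2e^(-t)sin(t) + K_2e^(-t)cos(t)

Coefficient matrix A = [[-8, 10], [-5, 6]].
Characteristic polynomial det(A - λI) = λ^2 + 2λ + 2 = 0.
Eigenvalues λ = -1 ± i (complex conjugate pair).
For λ=-1+i: an eigenvector is (3,2) - i(-1,-1) = (3 + i, 2 + i).
A real fundamental pair from Re and Im of e^((-1+i)t)v: X_1 = e^(-t)(cos(t)·(3,2) + sin(t)·(-1,-1)), X_2 = e^(-t)(sin(t)·(3,2) - cos(t)·(-1,-1)).
General solution: K_1X_1 + K_2X_2.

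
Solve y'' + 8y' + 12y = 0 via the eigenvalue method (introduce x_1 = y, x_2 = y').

y(t) = C_1e^(-2t) + C_2e^(-6t)

Let x_1 = y, x_2 = y'. Then x_1' = x_2 and x_2' = -12x_1 - 8x_2.
A = [[0,1],[-12,-8]]; det(A-λI) = λ^2 + 8λ + 12.
Eigenvalues λ = -2, -6 with eigenvectors (1,-2), (1,-6).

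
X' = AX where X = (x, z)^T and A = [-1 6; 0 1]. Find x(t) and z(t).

x(t) = -C_1e^(-t) + 3C_2e^(t), z(t) = C_2e^(t)

Coefficient matrix A = [[-1, 6], [0, 1]].
Characteristic polynomial det(A - λI) = λ^2 - 1 = 0.
Eigenvalues λ = -1, 1.
For λ=-1: (A-λI) row 1 is [0, 6], so an eigenvector is (-1, 0).
For λ=1: (A-λI) row 1 is [-2, 6], so an eigenvector is (3, 1).
General solution: C_1e^(-t)(-1,0) + C_2e^(t)(3,1).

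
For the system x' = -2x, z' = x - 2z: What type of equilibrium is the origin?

stable improper node

A = [[-2,0],[1,-2]]; det(A-λI) = λ^2 + 4λ + 4.
repeated λ = -2 with a single eigenvector.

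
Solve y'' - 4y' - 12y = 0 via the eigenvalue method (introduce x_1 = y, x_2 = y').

Let x_1 = y, x_2 = y'. Then x_1' = x_2 and x_2' = 12x_1 + 4x_2.
A = [[0,1],[12,4]]; det(A-λI) = λ^2 - 4λ - 12.
Eigenvalues λ = 6, -2 with eigenvectors (1,6), (1,-2).

y(t) = K_1e^(6t) + K_2e^(-2t)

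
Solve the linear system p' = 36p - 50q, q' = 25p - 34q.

Coefficient matrix A = [[36, -50], [25, -34]].
Characteristic polynomial det(A - λI) = λ^2 - 2λ + 26 = 0.
Eigenvalues λ = 1 ± 5i (complex conjugate pair).
For λ=1+5i: an eigenvector is (-3,-2) - i(-1,-1) = (-3 + i, -2 + i).
A real fundamental pair from Re and Im of e^((1+5i)t)v: X_1 = e^(t)(cos(5t)·(-3,-2) + sin(5t)·(-1,-1)), X_2 = e^(t)(sin(5t)·(-3,-2) - cos(5t)·(-1,-1)).
General solution: C_1X_1 + C_2X_2.

p(t) = -C_1e^(t)sin(5t) - 3C_1e^(t)cos(5t) - 3C_2e^(t)sin(5t) + C_2e^(t)cos(5t), q(t) = -C_1e^(t)sin(5t) - 2C_1e^(t)cos(5t) - 2C_2e^(t)sin(5t) + C_2e^(t)cos(5t)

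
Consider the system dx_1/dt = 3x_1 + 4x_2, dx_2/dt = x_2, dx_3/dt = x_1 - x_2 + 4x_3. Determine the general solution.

x_1(t) = C_1e^(3t) - 2C_2e^(t), x_2(t) = C_2e^(t), x_3(t) = -C_1e^(3t) + C_2e^(t) + C_3e^(4t)

Coefficient matrix A = [[3, 4, 0], [0, 1, 0], [1, -1, 4]].
det(A - λI) = 0 gives eigenvalues λ = 3, 1, 4.
For λ=3: eigenvector (1,0,-1).
For λ=1: eigenvector (-2,1,1).
For λ=4: eigenvector (0,0,1).
General solution: C_1e^(3t)(1,0,-1) + C_2e^(t)(-2,1,1) + C_3e^(4t)(0,0,1).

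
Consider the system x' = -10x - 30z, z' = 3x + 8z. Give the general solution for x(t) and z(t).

Coefficient matrix A = [[-10, -30], [3, 8]].
Characteristic polynomial det(A - λI) = λ^2 + 2λ + 10 = 0.
Eigenvalues λ = -1 ± 3i (complex conjugate pair).
For λ=-1+3i: an eigenvector is (3,-1) - i(1,0) = (3 - i, -1).
A real fundamental pair from Re and Im of e^((-1+3i)t)v: X_1 = e^(-t)(cos(3t)·(3,-1) + sin(3t)·(1,0)), X_2 = e^(-t)(sin(3t)·(3,-1) - cos(3t)·(1,0)).
General solution: C_1X_1 + C_2X_2.

x(t) = C_1e^(-t)sin(3t) + 3C_1e^(-t)cos(3t) + 3C_2e^(-t)sin(3t) - C_2e^(-t)cos(3t), z(t) = -C_1e^(-t)cos(3t) - C_2e^(-t)sin(3t)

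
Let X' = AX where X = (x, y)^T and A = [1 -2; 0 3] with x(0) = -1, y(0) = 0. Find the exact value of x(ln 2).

-2

A = [[1,-2],[0,3]]; eigenvalues λ = 1, 3.
Eigenvectors: (-1,0) for λ=1, (-1,1) for λ=3.
From the initial condition, c_1 = 1, c_2 = 0.
x(ln 2) = (1)(2^1)(-1) + (0)(2^3)(-1) = -2.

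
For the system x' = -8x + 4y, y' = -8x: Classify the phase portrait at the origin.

stable spiral

A = [[-8,4],[-8,0]]; det(A-λI) = λ^2 + 8λ + 32.
λ = -4 ± 4i: negative real part.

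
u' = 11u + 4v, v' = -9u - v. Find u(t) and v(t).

u(t) = -2c_1e^(5t) - 2c_2te^(5t) - c_2e^(5t), v(t) = 3c_1e^(5t) + 3c_2te^(5t) + c_2e^(5t)

Coefficient matrix A = [[11, 4], [-9, -1]].
Characteristic polynomial det(A - λI) = λ^2 - 10λ + 25 = 0.
Single eigenvalue λ = 5 with algebraic multiplicity 2.
Eigenvector v = (-2,3); generalized eigenvector w with (A-λI)w=v is (-1,1).
General solution: e^(5t)[c_1·v + c_2·(t·v + w)].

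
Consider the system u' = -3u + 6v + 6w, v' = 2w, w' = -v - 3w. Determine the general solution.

u(t) = c_1e^(-3t) + 3c_3e^(-t), v(t) = c_2e^(-2t) + 2c_3e^(-t), w(t) = -c_2e^(-2t) - c_3e^(-t)

Coefficient matrix A = [[-3, 6, 6], [0, 0, 2], [0, -1, -3]].
det(A - λI) = 0 gives eigenvalues λ = -3, -2, -1.
For λ=-3: eigenvector (1,0,0).
For λ=-2: eigenvector (0,1,-1).
For λ=-1: eigenvector (3,2,-1).
General solution: c_1e^(-3t)(1,0,0) + c_2e^(-2t)(0,1,-1) + c_3e^(-t)(3,2,-1).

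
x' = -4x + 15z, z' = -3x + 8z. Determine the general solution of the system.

x(t) = c_1e^(2t)sin(3t) + 2c_1e^(2t)cos(3t) + 2c_2e^(2t)sin(3t) - c_2e^(2t)cos(3t), z(t) = c_1e^(2t)cos(3t) + c_2e^(2t)sin(3t)

Coefficient matrix A = [[-4, 15], [-3, 8]].
Characteristic polynomial det(A - λI) = λ^2 - 4λ + 13 = 0.
Eigenvalues λ = 2 ± 3i (complex conjugate pair).
For λ=2+3i: an eigenvector is (2,1) - i(1,0) = (2 - i, 1).
A real fundamental pair from Re and Im of e^((2+3i)t)v: X_1 = e^(2t)(cos(3t)·(2,1) + sin(3t)·(1,0)), X_2 = e^(2t)(sin(3t)·(2,1) - cos(3t)·(1,0)).
General solution: c_1X_1 + c_2X_2.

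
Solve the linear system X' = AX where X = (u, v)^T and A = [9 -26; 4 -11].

Coefficient matrix A = [[9, -26], [4, -11]].
Characteristic polynomial det(A - λI) = λ^2 + 2λ + 5 = 0.
Eigenvalues λ = -1 ± 2i (complex conjugate pair).
For λ=-1+2i: an eigenvector is (-2,-1) - i(3,1) = (-2 - 3i, -1 - i).
A real fundamental pair from Re and Im of e^((-1+2i)t)v: X_1 = e^(-t)(cos(2t)·(-2,-1) + sin(2t)·(3,1)), X_2 = e^(-t)(sin(2t)·(-2,-1) - cos(2t)·(3,1)).
General solution: K_1X_1 + K_2X_2.

u(t) = 3K_1e^(-t)sin(2t) - 2K_1e^(-t)cos(2t) - 2K_2e^(-t)sin(2t) - 3K_2e^(-t)cos(2t), v(t) = K_1e^(-t)sin(2t) - K_1e^(-t)cos(2t) - K_2e^(-t)sin(2t) - K_2e^(-t)cos(2t)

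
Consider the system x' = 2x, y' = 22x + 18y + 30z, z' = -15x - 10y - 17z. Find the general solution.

x(t) = c_1e^(2t), y(t) = 8c_1e^(2t) - 3c_2e^(-2t) - 2c_3e^(3t), z(t) = -5c_1e^(2t) + 2c_2e^(-2t) + c_3e^(3t)

Coefficient matrix A = [[2, 0, 0], [22, 18, 30], [-15, -10, -17]].
det(A - λI) = 0 gives eigenvalues λ = 2, -2, 3.
For λ=2: eigenvector (1,8,-5).
For λ=-2: eigenvector (0,-3,2).
For λ=3: eigenvector (0,-2,1).
General solution: c_1e^(2t)(1,8,-5) + c_2e^(-2t)(0,-3,2) + c_3e^(3t)(0,-2,1).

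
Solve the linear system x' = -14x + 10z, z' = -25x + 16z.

Coefficient matrix A = [[-14, 10], [-25, 16]].
Characteristic polynomial det(A - λI) = λ^2 - 2λ + 26 = 0.
Eigenvalues λ = 1 ± 5i (complex conjugate pair).
For λ=1+5i: an eigenvector is (-1,-1) - i(1,2) = (-1 - i, -1 - 2i).
A real fundamental pair from Re and Im of e^((1+5i)t)v: X_1 = e^(t)(cos(5t)·(-1,-1) + sin(5t)·(1,2)), X_2 = e^(t)(sin(5t)·(-1,-1) - cos(5t)·(1,2)).
General solution: c_1X_1 + c_2X_2.

x(t) = c_1e^(t)sin(5t) - c_1e^(t)cos(5t) - c_2e^(t)sin(5t) - c_2e^(t)cos(5t), z(t) = 2c_1e^(t)sin(5t) - c_1e^(t)cos(5t) - c_2e^(t)sin(5t) - 2c_2e^(t)cos(5t)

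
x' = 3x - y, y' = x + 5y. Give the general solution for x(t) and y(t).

Coefficient matrix A = [[3, -1], [1, 5]].
Characteristic polynomial det(A - λI) = λ^2 - 8λ + 16 = 0.
Single eigenvalue λ = 4 with algebraic multiplicity 2.
Eigenvector v = (-1,1); generalized eigenvector w with (A-λI)w=v is (0,1).
General solution: e^(4t)[c_1·v + c_2·(t·v + w)].

x(t) = -c_1e^(4t) - c_2te^(4t), y(t) = c_1e^(4t) + c_2te^(4t) + c_2e^(4t)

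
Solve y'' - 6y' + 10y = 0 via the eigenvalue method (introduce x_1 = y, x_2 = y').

y(t) = K_1e^(3t)cos(t) + K_2e^(3t)sin(t)

Let x_1 = y, x_2 = y'. Then x_1' = x_2 and x_2' = -10x_1 + 6x_2.
A = [[0,1],[-10,6]]; det(A-λI) = λ^2 - 6λ + 10.
Eigenvalues λ = 3 ± i.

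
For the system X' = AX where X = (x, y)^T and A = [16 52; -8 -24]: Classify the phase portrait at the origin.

stable spiral

A = [[16,52],[-8,-24]]; det(A-λI) = λ^2 + 8λ + 32.
λ = -4 ± 4i: negative real part.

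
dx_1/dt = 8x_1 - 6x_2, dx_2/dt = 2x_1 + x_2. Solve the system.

x_1(t) = 3K_1e^(4t) - 2K_2e^(5t), x_2(t) = 2K_1e^(4t) - K_2e^(5t)

Coefficient matrix A = [[8, -6], [2, 1]].
Characteristic polynomial det(A - λI) = λ^2 - 9λ + 20 = 0.
Eigenvalues λ = 4, 5.
For λ=4: (A-λI) row 1 is [4, -6], so an eigenvector is (3, 2).
For λ=5: (A-λI) row 1 is [3, -6], so an eigenvector is (-2, -1).
General solution: K_1e^(4t)(3,2) + K_2e^(5t)(-2,-1).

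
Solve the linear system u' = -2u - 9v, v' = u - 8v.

u(t) = 3K_1e^(-5t) + 3K_2te^(-5t) - 2K_2e^(-5t), v(t) = K_1e^(-5t) + K_2te^(-5t) - K_2e^(-5t)

Coefficient matrix A = [[-2, -9], [1, -8]].
Characteristic polynomial det(A - λI) = λ^2 + 10λ + 25 = 0.
Single eigenvalue λ = -5 with algebraic multiplicity 2.
Eigenvector v = (3,1); generalized eigenvector w with (A-λI)w=v is (-2,-1).
General solution: e^(-5t)[K_1·v + K_2·(t·v + w)].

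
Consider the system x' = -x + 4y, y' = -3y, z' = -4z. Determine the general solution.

x(t) = -2c_2e^(-3t) + c_3e^(-t), y(t) = c_2e^(-3t), z(t) = c_1e^(-4t)

Coefficient matrix A = [[-1, 4, 0], [0, -3, 0], [0, 0, -4]].
det(A - λI) = 0 gives eigenvalues λ = -4, -3, -1.
For λ=-4: eigenvector (0,0,1).
For λ=-3: eigenvector (-2,1,0).
For λ=-1: eigenvector (1,0,0).
General solution: c_1e^(-4t)(0,0,1) + c_2e^(-3t)(-2,1,0) + c_3e^(-t)(1,0,0).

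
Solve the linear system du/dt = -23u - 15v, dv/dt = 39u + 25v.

u(t) = K_1e^(t)sin(3t) - 2K_1e^(t)cos(3t) - 2K_2e^(t)sin(3t) - K_2e^(t)cos(3t), v(t) = -2K_1e^(t)sin(3t) + 3K_1e^(t)cos(3t) + 3K_2e^(t)sin(3t) + 2K_2e^(t)cos(3t)

Coefficient matrix A = [[-23, -15], [39, 25]].
Characteristic polynomial det(A - λI) = λ^2 - 2λ + 10 = 0.
Eigenvalues λ = 1 ± 3i (complex conjugate pair).
For λ=1+3i: an eigenvector is (-2,3) - i(1,-2) = (-2 - i, 3 + 2i).
A real fundamental pair from Re and Im of e^((1+3i)t)v: X_1 = e^(t)(cos(3t)·(-2,3) + sin(3t)·(1,-2)), X_2 = e^(t)(sin(3t)·(-2,3) - cos(3t)·(1,-2)).
General solution: K_1X_1 + K_2X_2.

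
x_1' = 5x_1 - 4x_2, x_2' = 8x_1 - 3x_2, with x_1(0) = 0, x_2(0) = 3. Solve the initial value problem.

x_1(t) = -3e^(t)sin(4t), x_2(t) = -3e^(t)sin(4t) + 3e^(t)cos(4t)

Coefficient matrix A = [[5, -4], [8, -3]].
Characteristic polynomial det(A - λI) = λ^2 - 2λ + 17 = 0.
Eigenvalues λ = 1 ± 4i (complex conjugate pair).
For λ=1+4i: an eigenvector is (0,-1) - i(1,1) = (0 - i, -1 - i).
A real fundamental pair from Re and Im of e^((1+4i)t)v: X_1 = e^(t)(cos(4t)·(0,-1) + sin(4t)·(1,1)), X_2 = e^(t)(sin(4t)·(0,-1) - cos(4t)·(1,1)).
General solution: c_1X_1 + c_2X_2.
Applying x_1(0)=0, x_2(0)=3 gives c_1=-3, c_2=0.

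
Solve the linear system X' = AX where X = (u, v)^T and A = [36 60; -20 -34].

u(t) = -3K_1e^(-4t) - 2K_2e^(6t), v(t) = 2K_1e^(-4t) + K_2e^(6t)

Coefficient matrix A = [[36, 60], [-20, -34]].
Characteristic polynomial det(A - λI) = λ^2 - 2λ - 24 = 0.
Eigenvalues λ = -4, 6.
For λ=-4: (A-λI) row 1 is [40, 60], so an eigenvector is (-3, 2).
For λ=6: (A-λI) row 1 is [30, 60], so an eigenvector is (-2, 1).
General solution: K_1e^(-4t)(-3,2) + K_2e^(6t)(-2,1).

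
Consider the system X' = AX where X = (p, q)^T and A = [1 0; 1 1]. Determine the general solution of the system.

Coefficient matrix A = [[1, 0], [1, 1]].
Characteristic polynomial det(A - λI) = λ^2 - 2λ + 1 = 0.
Single eigenvalue λ = 1 with algebraic multiplicity 2.
Eigenvector v = (0,1); generalized eigenvector w with (A-λI)w=v is (1,2).
General solution: e^(t)[C_1·v + C_2·(t·v + w)].

p(t) = C_2e^(t), q(t) = C_1e^(t) + C_2te^(t) + 2C_2e^(t)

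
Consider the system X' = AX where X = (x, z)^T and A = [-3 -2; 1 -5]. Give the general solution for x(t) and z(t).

Coefficient matrix A = [[-3, -2], [1, -5]].
Characteristic polynomial det(A - λI) = λ^2 + 8λ + 17 = 0.
Eigenvalues λ = -4 ± i (complex conjugate pair).
For λ=-4+i: an eigenvector is (1,1) - i(-1,0) = (1 + i, 1).
A real fundamental pair from Re and Im of e^((-4+i)t)v: X_1 = e^(-4t)(cos(t)·(1,1) + sin(t)·(-1,0)), X_2 = e^(-4t)(sin(t)·(1,1) - cos(t)·(-1,0)).
General solution: C_1X_1 + C_2X_2.

x(t) = -C_1e^(-4t)sin(t) + C_1e^(-4t)cos(t) + C_2e^(-4t)sin(t) + C_2e^(-4t)cos(t), z(t) = C_1e^(-4t)cos(t) + C_2e^(-4t)sin(t)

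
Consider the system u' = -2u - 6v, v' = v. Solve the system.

Coefficient matrix A = [[-2, -6], [0, 1]].
Characteristic polynomial det(A - λI) = λ^2 + λ - 2 = 0.
Eigenvalues λ = 1, -2.
For λ=1: (A-λI) row 1 is [-3, -6], so an eigenvector is (-2, 1).
For λ=-2: (A-λI) row 1 is [0, -6], so an eigenvector is (1, 0).
General solution: K_1e^(t)(-2,1) + K_2e^(-2t)(1,0).

u(t) = -2K_1e^(t) + K_2e^(-2t), v(t) = K_1e^(t)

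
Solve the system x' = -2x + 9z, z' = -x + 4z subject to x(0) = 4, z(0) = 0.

Coefficient matrix A = [[-2, 9], [-1, 4]].
Characteristic polynomial det(A - λI) = λ^2 - 2λ + 1 = 0.
Single eigenvalue λ = 1 with algebraic multiplicity 2.
Eigenvector v = (3,1); generalized eigenvector w with (A-λI)w=v is (-1,0).
General solution: e^(t)[K_1·v + K_2·(t·v + w)].
Applying x(0)=4, z(0)=0 gives K_1=0, K_2=-4.

x(t) = -12te^(t) + 4e^(t), z(t) = -4te^(t)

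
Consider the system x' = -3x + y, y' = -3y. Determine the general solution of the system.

Coefficient matrix A = [[-3, 1], [0, -3]].
Characteristic polynomial det(A - λI) = λ^2 + 6λ + 9 = 0.
Single eigenvalue λ = -3 with algebraic multiplicity 2.
Eigenvector v = (1,0); generalized eigenvector w with (A-λI)w=v is (2,1).
General solution: e^(-3t)[C_1·v + C_2·(t·v + w)].

x(t) = C_1e^(-3t) + C_2te^(-3t) + 2C_2e^(-3t), y(t) = C_2e^(-3t)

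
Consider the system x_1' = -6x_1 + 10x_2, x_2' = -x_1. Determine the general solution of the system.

x_1(t) = -3C_1e^(-3t)sin(t) + C_1e^(-3t)cos(t) + C_2e^(-3t)sin(t) + 3C_2e^(-3t)cos(t), x_2(t) = -C_1e^(-3t)sin(t) + C_2e^(-3t)cos(t)

Coefficient matrix A = [[-6, 10], [-1, 0]].
Characteristic polynomial det(A - λI) = λ^2 + 6λ + 10 = 0.
Eigenvalues λ = -3 ± i (complex conjugate pair).
For λ=-3+i: an eigenvector is (1,0) - i(-3,-1) = (1 + 3i, 0 + i).
A real fundamental pair from Re and Im of e^((-3+i)t)v: X_1 = e^(-3t)(cos(t)·(1,0) + sin(t)·(-3,-1)), X_2 = e^(-3t)(sin(t)·(1,0) - cos(t)·(-3,-1)).
General solution: C_1X_1 + C_2X_2.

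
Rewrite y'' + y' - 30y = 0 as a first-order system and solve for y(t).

Let x_1 = y, x_2 = y'. Then x_1' = x_2 and x_2' = 30x_1 - x_2.
A = [[0,1],[30,-1]]; det(A-λI) = λ^2 + λ - 30.
Eigenvalues λ = -6, 5 with eigenvectors (1,-6), (1,5).

y(t) = C_1e^(-6t) + C_2e^(5t)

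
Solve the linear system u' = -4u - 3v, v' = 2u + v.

Coefficient matrix A = [[-4, -3], [2, 1]].
Characteristic polynomial det(A - λI) = λ^2 + 3λ + 2 = 0.
Eigenvalues λ = -1, -2.
For λ=-1: (A-λI) row 1 is [-3, -3], so an eigenvector is (-1, 1).
For λ=-2: (A-λI) row 1 is [-2, -3], so an eigenvector is (3, -2).
General solution: C_1e^(-t)(-1,1) + C_2e^(-2t)(3,-2).

u(t) = -C_1e^(-t) + 3C_2e^(-2t), v(t) = C_1e^(-t) - 2C_2e^(-2t)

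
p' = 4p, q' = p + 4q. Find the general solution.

p(t) = -K_2e^(4t), q(t) = -K_1e^(4t) - K_2te^(4t) + 2K_2e^(4t)

Coefficient matrix A = [[4, 0], [1, 4]].
Characteristic polynomial det(A - λI) = λ^2 - 8λ + 16 = 0.
Single eigenvalue λ = 4 with algebraic multiplicity 2.
Eigenvector v = (0,-1); generalized eigenvector w with (A-λI)w=v is (-1,2).
General solution: e^(4t)[K_1·v + K_2·(t·v + w)].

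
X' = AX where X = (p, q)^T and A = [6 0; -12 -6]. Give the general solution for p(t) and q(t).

Coefficient matrix A = [[6, 0], [-12, -6]].
Characteristic polynomial det(A - λI) = λ^2 - 36 = 0.
Eigenvalues λ = 6, -6.
For λ=6: (A-λI) row 2 is [-12, -12], so an eigenvector is (-1, 1).
For λ=-6: (A-λI) row 1 is [12, 0], so an eigenvector is (0, 1).
General solution: K_1e^(6t)(-1,1) + K_2e^(-6t)(0,1).

p(t) = -K_1e^(6t), q(t) = K_1e^(6t) + K_2e^(-6t)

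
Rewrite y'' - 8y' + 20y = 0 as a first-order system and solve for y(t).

y(t) = C_1e^(4t)cos(2t) + C_2e^(4t)sin(2t)

Let x_1 = y, x_2 = y'. Then x_1' = x_2 and x_2' = -20x_1 + 8x_2.
A = [[0,1],[-20,8]]; det(A-λI) = λ^2 - 8λ + 20.
Eigenvalues λ = 4 ± 2i.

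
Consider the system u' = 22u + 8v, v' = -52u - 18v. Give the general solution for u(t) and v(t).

Coefficient matrix A = [[22, 8], [-52, -18]].
Characteristic polynomial det(A - λI) = λ^2 - 4λ + 20 = 0.
Eigenvalues λ = 2 ± 4i (complex conjugate pair).
For λ=2+4i: an eigenvector is (1,-3) - i(-1,2) = (1 + i, -3 - 2i).
A real fundamental pair from Re and Im of e^((2+4i)t)v: X_1 = e^(2t)(cos(4t)·(1,-3) + sin(4t)·(-1,2)), X_2 = e^(2t)(sin(4t)·(1,-3) - cos(4t)·(-1,2)).
General solution: K_1X_1 + K_2X_2.

u(t) = -K_1e^(2t)sin(4t) + K_1e^(2t)cos(4t) + K_2e^(2t)sin(4t) + K_2e^(2t)cos(4t), v(t) = 2K_1e^(2t)sin(4t) - 3K_1e^(2t)cos(4t) - 3K_2e^(2t)sin(4t) - 2K_2e^(2t)cos(4t)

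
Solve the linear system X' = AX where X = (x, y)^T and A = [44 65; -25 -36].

Coefficient matrix A = [[44, 65], [-25, -36]].
Characteristic polynomial det(A - λI) = λ^2 - 8λ + 41 = 0.
Eigenvalues λ = 4 ± 5i (complex conjugate pair).
For λ=4+5i: an eigenvector is (3,-2) - i(-2,1) = (3 + 2i, -2 - i).
A real fundamental pair from Re and Im of e^((4+5i)t)v: X_1 = e^(4t)(cos(5t)·(3,-2) + sin(5t)·(-2,1)), X_2 = e^(4t)(sin(5t)·(3,-2) - cos(5t)·(-2,1)).
General solution: K_1X_1 + K_2X_2.

x(t) = -2K_1e^(4t)sin(5t) + 3K_1e^(4t)cos(5t) + 3K_2e^(4t)sin(5t) + 2K_2e^(4t)cos(5t), y(t) = K_1e^(4t)sin(5t) - 2K_1e^(4t)cos(5t) - 2K_2e^(4t)sin(5t) - K_2e^(4t)cos(5t)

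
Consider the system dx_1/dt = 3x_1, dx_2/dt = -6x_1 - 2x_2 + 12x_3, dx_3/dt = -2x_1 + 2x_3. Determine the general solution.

Coefficient matrix A = [[3, 0, 0], [-6, -2, 12], [-2, 0, 2]].
det(A - λI) = 0 gives eigenvalues λ = 3, 2, -2.
For λ=3: eigenvector (1,-6,-2).
For λ=2: eigenvector (0,3,1).
For λ=-2: eigenvector (0,1,0).
General solution: C_1e^(3t)(1,-6,-2) + C_2e^(2t)(0,3,1) + C_3e^(-2t)(0,1,0).

x_1(t) = C_1e^(3t), x_2(t) = -6C_1e^(3t) + 3C_2e^(2t) + C_3e^(-2t), x_3(t) = -2C_1e^(3t) + C_2e^(2t)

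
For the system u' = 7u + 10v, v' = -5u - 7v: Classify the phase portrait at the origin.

center

A = [[7,10],[-5,-7]]; det(A-λI) = λ^2 + 1.
λ = 0 ± i: zero real part.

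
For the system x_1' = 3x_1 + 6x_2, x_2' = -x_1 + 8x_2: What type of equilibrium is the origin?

A = [[3,6],[-1,8]]; det(A-λI) = λ^2 - 11λ + 30.
λ = 6, 5: both positive.

unstable node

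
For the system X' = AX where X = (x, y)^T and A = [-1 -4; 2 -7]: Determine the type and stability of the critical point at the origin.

A = [[-1,-4],[2,-7]]; det(A-λI) = λ^2 + 8λ + 15.
λ = -5, -3: both negative.

stable node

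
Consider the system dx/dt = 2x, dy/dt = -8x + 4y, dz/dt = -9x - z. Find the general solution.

x(t) = C_2e^(2t), y(t) = C_1e^(4t) + 4C_2e^(2t), z(t) = -3C_2e^(2t) + C_3e^(-t)

Coefficient matrix A = [[2, 0, 0], [-8, 4, 0], [-9, 0, -1]].
det(A - λI) = 0 gives eigenvalues λ = 4, 2, -1.
For λ=4: eigenvector (0,1,0).
For λ=2: eigenvector (1,4,-3).
For λ=-1: eigenvector (0,0,1).
General solution: C_1e^(4t)(0,1,0) + C_2e^(2t)(1,4,-3) + C_3e^(-t)(0,0,1).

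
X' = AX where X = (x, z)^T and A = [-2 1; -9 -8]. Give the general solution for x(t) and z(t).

Coefficient matrix A = [[-2, 1], [-9, -8]].
Characteristic polynomial det(A - λI) = λ^2 + 10λ + 25 = 0.
Single eigenvalue λ = -5 with algebraic multiplicity 2.
Eigenvector v = (-1,3); generalized eigenvector w with (A-λI)w=v is (0,-1).
General solution: e^(-5t)[C_1·v + C_2·(t·v + w)].

x(t) = -C_1e^(-5t) - C_2te^(-5t), z(t) = 3C_1e^(-5t) + 3C_2te^(-5t) - C_2e^(-5t)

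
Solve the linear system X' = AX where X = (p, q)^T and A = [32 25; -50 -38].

p(t) = K_1e^(-3t)sin(5t) - 2K_1e^(-3t)cos(5t) - 2K_2e^(-3t)sin(5t) - K_2e^(-3t)cos(5t), q(t) = -K_1e^(-3t)sin(5t) + 3K_1e^(-3t)cos(5t) + 3K_2e^(-3t)sin(5t) + K_2e^(-3t)cos(5t)

Coefficient matrix A = [[32, 25], [-50, -38]].
Characteristic polynomial det(A - λI) = λ^2 + 6λ + 34 = 0.
Eigenvalues λ = -3 ± 5i (complex conjugate pair).
For λ=-3+5i: an eigenvector is (-2,3) - i(1,-1) = (-2 - i, 3 + i).
A real fundamental pair from Re and Im of e^((-3+5i)t)v: X_1 = e^(-3t)(cos(5t)·(-2,3) + sin(5t)·(1,-1)), X_2 = e^(-3t)(sin(5t)·(-2,3) - cos(5t)·(1,-1)).
General solution: K_1X_1 + K_2X_2.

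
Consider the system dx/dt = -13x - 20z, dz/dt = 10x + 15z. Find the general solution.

x(t) = -3K_1e^(t)sin(2t) - K_1e^(t)cos(2t) - K_2e^(t)sin(2t) + 3K_2e^(t)cos(2t), z(t) = 2K_1e^(t)sin(2t) + K_1e^(t)cos(2t) + K_2e^(t)sin(2t) - 2K_2e^(t)cos(2t)

Coefficient matrix A = [[-13, -20], [10, 15]].
Characteristic polynomial det(A - λI) = λ^2 - 2λ + 5 = 0.
Eigenvalues λ = 1 ± 2i (complex conjugate pair).
For λ=1+2i: an eigenvector is (-1,1) - i(-3,2) = (-1 + 3i, 1 - 2i).
A real fundamental pair from Re and Im of e^((1+2i)t)v: X_1 = e^(t)(cos(2t)·(-1,1) + sin(2t)·(-3,2)), X_2 = e^(t)(sin(2t)·(-1,1) - cos(2t)·(-3,2)).
General solution: K_1X_1 + K_2X_2.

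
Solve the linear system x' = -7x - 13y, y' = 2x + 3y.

Coefficient matrix A = [[-7, -13], [2, 3]].
Characteristic polynomial det(A - λI) = λ^2 + 4λ + 5 = 0.
Eigenvalues λ = -2 ± i (complex conjugate pair).
For λ=-2+i: an eigenvector is (-2,1) - i(-3,1) = (-2 + 3i, 1 - i).
A real fundamental pair from Re and Im of e^((-2+i)t)v: X_1 = e^(-2t)(cos(t)·(-2,1) + sin(t)·(-3,1)), X_2 = e^(-2t)(sin(t)·(-2,1) - cos(t)·(-3,1)).
General solution: K_1X_1 + K_2X_2.

x(t) = -3K_1e^(-2t)sin(t) - 2K_1e^(-2t)cos(t) - 2K_2e^(-2t)sin(t) + 3K_2e^(-2t)cos(t), y(t) = K_1e^(-2t)sin(t) + K_1e^(-2t)cos(t) + K_2e^(-2t)sin(t) - K_2e^(-2t)cos(t)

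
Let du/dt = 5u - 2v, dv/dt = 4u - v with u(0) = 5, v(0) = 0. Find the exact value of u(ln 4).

A = [[5,-2],[4,-1]]; eigenvalues λ = 1, 3.
Eigenvectors: (1,2) for λ=1, (1,1) for λ=3.
From the initial condition, c_1 = -5, c_2 = 10.
u(ln 4) = (-5)(4^1)(1) + (10)(4^3)(1) = 620.

620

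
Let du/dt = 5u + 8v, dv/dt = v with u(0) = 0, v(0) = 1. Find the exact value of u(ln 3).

A = [[5,8],[0,1]]; eigenvalues λ = 5, 1.
Eigenvectors: (1,0) for λ=5, (2,-1) for λ=1.
From the initial condition, c_1 = 2, c_2 = -1.
u(ln 3) = (2)(3^5)(1) + (-1)(3^1)(2) = 480.

480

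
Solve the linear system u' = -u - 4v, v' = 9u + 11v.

Coefficient matrix A = [[-1, -4], [9, 11]].
Characteristic polynomial det(A - λI) = λ^2 - 10λ + 25 = 0.
Single eigenvalue λ = 5 with algebraic multiplicity 2.
Eigenvector v = (2,-3); generalized eigenvector w with (A-λI)w=v is (1,-2).
General solution: e^(5t)[K_1·v + K_2·(t·v + w)].

u(t) = 2K_1e^(5t) + 2K_2te^(5t) + K_2e^(5t), v(t) = -3K_1e^(5t) - 3K_2te^(5t) - 2K_2e^(5t)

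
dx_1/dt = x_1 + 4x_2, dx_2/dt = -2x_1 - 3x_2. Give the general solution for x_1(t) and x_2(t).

x_1(t) = -K_1e^(-t)sin(2t) + K_1e^(-t)cos(2t) + K_2e^(-t)sin(2t) + K_2e^(-t)cos(2t), x_2(t) = -K_1e^(-t)cos(2t) - K_2e^(-t)sin(2t)

Coefficient matrix A = [[1, 4], [-2, -3]].
Characteristic polynomial det(A - λI) = λ^2 + 2λ + 5 = 0.
Eigenvalues λ = -1 ± 2i (complex conjugate pair).
For λ=-1+2i: an eigenvector is (1,-1) - i(-1,0) = (1 + i, -1).
A real fundamental pair from Re and Im of e^((-1+2i)t)v: X_1 = e^(-t)(cos(2t)·(1,-1) + sin(2t)·(-1,0)), X_2 = e^(-t)(sin(2t)·(1,-1) - cos(2t)·(-1,0)).
General solution: K_1X_1 + K_2X_2.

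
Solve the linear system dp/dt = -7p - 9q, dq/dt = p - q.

p(t) = 3K_1e^(-4t) + 3K_2te^(-4t) - K_2e^(-4t), q(t) = -K_1e^(-4t) - K_2te^(-4t)

Coefficient matrix A = [[-7, -9], [1, -1]].
Characteristic polynomial det(A - λI) = λ^2 + 8λ + 16 = 0.
Single eigenvalue λ = -4 with algebraic multiplicity 2.
Eigenvector v = (3,-1); generalized eigenvector w with (A-λI)w=v is (-1,0).
General solution: e^(-4t)[K_1·v + K_2·(t·v + w)].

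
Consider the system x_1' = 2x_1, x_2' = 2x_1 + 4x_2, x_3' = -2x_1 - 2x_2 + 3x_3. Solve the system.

Coefficient matrix A = [[2, 0, 0], [2, 4, 0], [-2, -2, 3]].
det(A - λI) = 0 gives eigenvalues λ = 3, 4, 2.
For λ=3: eigenvector (0,0,1).
For λ=4: eigenvector (0,1,-2).
For λ=2: eigenvector (-1,1,0).
General solution: C_1e^(3t)(0,0,1) + C_2e^(4t)(0,1,-2) + C_3e^(2t)(-1,1,0).

x_1(t) = -C_3e^(2t), x_2(t) = C_2e^(4t) + C_3e^(2t), x_3(t) = C_1e^(3t) - 2C_2e^(4t)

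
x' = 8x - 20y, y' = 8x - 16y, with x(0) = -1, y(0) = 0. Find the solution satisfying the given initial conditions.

Coefficient matrix A = [[8, -20], [8, -16]].
Characteristic polynomial det(A - λI) = λ^2 + 8λ + 32 = 0.
Eigenvalues λ = -4 ± 4i (complex conjugate pair).
For λ=-4+4i: an eigenvector is (2,1) - i(1,1) = (2 - i, 1 - i).
A real fundamental pair from Re and Im of e^((-4+4i)t)v: X_1 = e^(-4t)(cos(4t)·(2,1) + sin(4t)·(1,1)), X_2 = e^(-4t)(sin(4t)·(2,1) - cos(4t)·(1,1)).
General solution: K_1X_1 + K_2X_2.
Applying x(0)=-1, y(0)=0 gives K_1=-1, K_2=-1.

x(t) = -3e^(-4t)sin(4t) - e^(-4t)cos(4t), y(t) = -2e^(-4t)sin(4t)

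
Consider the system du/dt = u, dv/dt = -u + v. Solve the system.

Coefficient matrix A = [[1, 0], [-1, 1]].
Characteristic polynomial det(A - λI) = λ^2 - 2λ + 1 = 0.
Single eigenvalue λ = 1 with algebraic multiplicity 2.
Eigenvector v = (0,-1); generalized eigenvector w with (A-λI)w=v is (1,0).
General solution: e^(t)[K_1·v + K_2·(t·v + w)].

u(t) = K_2e^(t), v(t) = -K_1e^(t) - K_2te^(t)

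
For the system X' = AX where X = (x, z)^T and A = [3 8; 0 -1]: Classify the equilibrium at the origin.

saddle

A = [[3,8],[0,-1]]; det(A-λI) = λ^2 - 2λ - 3.
λ = -1, 3: opposite signs.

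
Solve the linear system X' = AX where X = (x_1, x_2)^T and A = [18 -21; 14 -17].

Coefficient matrix A = [[18, -21], [14, -17]].
Characteristic polynomial det(A - λI) = λ^2 - λ - 12 = 0.
Eigenvalues λ = 4, -3.
For λ=4: (A-λI) row 1 is [14, -21], so an eigenvector is (3, 2).
For λ=-3: (A-λI) row 1 is [21, -21], so an eigenvector is (-1, -1).
General solution: C_1e^(4t)(3,2) + C_2e^(-3t)(-1,-1).

x_1(t) = 3C_1e^(4t) - C_2e^(-3t), x_2(t) = 2C_1e^(4t) - C_2e^(-3t)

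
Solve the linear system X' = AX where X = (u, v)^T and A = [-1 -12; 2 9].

Coefficient matrix A = [[-1, -12], [2, 9]].
Characteristic polynomial det(A - λI) = λ^2 - 8λ + 15 = 0.
Eigenvalues λ = 5, 3.
For λ=5: (A-λI) row 1 is [-6, -12], so an eigenvector is (2, -1).
For λ=3: (A-λI) row 1 is [-4, -12], so an eigenvector is (-3, 1).
General solution: K_1e^(5t)(2,-1) + K_2e^(3t)(-3,1).

u(t) = 2K_1e^(5t) - 3K_2e^(3t), v(t) = -K_1e^(5t) + K_2e^(3t)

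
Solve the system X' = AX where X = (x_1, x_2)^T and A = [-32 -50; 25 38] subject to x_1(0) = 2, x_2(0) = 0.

Coefficient matrix A = [[-32, -50], [25, 38]].
Characteristic polynomial det(A - λI) = λ^2 - 6λ + 34 = 0.
Eigenvalues λ = 3 ± 5i (complex conjugate pair).
For λ=3+5i: an eigenvector is (-3,2) - i(1,-1) = (-3 - i, 2 + i).
A real fundamental pair from Re and Im of e^((3+5i)t)v: X_1 = e^(3t)(cos(5t)·(-3,2) + sin(5t)·(1,-1)), X_2 = e^(3t)(sin(5t)·(-3,2) - cos(5t)·(1,-1)).
General solution: C_1X_1 + C_2X_2.
Applying x_1(0)=2, x_2(0)=0 gives C_1=-2, C_2=4.

x_1(t) = -14e^(3t)sin(5t) + 2e^(3t)cos(5t), x_2(t) = 10e^(3t)sin(5t)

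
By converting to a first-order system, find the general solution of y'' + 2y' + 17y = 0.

Let x_1 = y, x_2 = y'. Then x_1' = x_2 and x_2' = -17x_1 - 2x_2.
A = [[0,1],[-17,-2]]; det(A-λI) = λ^2 + 2λ + 17.
Eigenvalues λ = -1 ± 4i.

y(t) = c_1e^(-t)cos(4t) + c_2e^(-t)sin(4t)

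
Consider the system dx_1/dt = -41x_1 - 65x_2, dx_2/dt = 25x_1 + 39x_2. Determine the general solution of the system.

x_1(t) = 2C_1e^(-t)sin(5t) + 3C_1e^(-t)cos(5t) + 3C_2e^(-t)sin(5t) - 2C_2e^(-t)cos(5t), x_2(t) = -C_1e^(-t)sin(5t) - 2C_1e^(-t)cos(5t) - 2C_2e^(-t)sin(5t) + C_2e^(-t)cos(5t)

Coefficient matrix A = [[-41, -65], [25, 39]].
Characteristic polynomial det(A - λI) = λ^2 + 2λ + 26 = 0.
Eigenvalues λ = -1 ± 5i (complex conjugate pair).
For λ=-1+5i: an eigenvector is (3,-2) - i(2,-1) = (3 - 2i, -2 + i).
A real fundamental pair from Re and Im of e^((-1+5i)t)v: X_1 = e^(-t)(cos(5t)·(3,-2) + sin(5t)·(2,-1)), X_2 = e^(-t)(sin(5t)·(3,-2) - cos(5t)·(2,-1)).
General solution: C_1X_1 + C_2X_2.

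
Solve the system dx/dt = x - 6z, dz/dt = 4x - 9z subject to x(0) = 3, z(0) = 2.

Coefficient matrix A = [[1, -6], [4, -9]].
Characteristic polynomial det(A - λI) = λ^2 + 8λ + 15 = 0.
Eigenvalues λ = -3, -5.
For λ=-3: (A-λI) row 1 is [4, -6], so an eigenvector is (-3, -2).
For λ=-5: (A-λI) row 1 is [6, -6], so an eigenvector is (1, 1).
General solution: C_1e^(-3t)(-3,-2) + C_2e^(-5t)(1,1).
Applying x(0)=3, z(0)=2 gives C_1=-1, C_2=0.

x(t) = 3e^(-3t), z(t) = 2e^(-3t)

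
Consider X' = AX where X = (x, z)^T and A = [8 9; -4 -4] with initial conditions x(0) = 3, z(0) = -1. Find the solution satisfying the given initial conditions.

x(t) = 9te^(2t) + 3e^(2t), z(t) = -6te^(2t) - e^(2t)

Coefficient matrix A = [[8, 9], [-4, -4]].
Characteristic polynomial det(A - λI) = λ^2 - 4λ + 4 = 0.
Single eigenvalue λ = 2 with algebraic multiplicity 2.
Eigenvector v = (3,-2); generalized eigenvector w with (A-λI)w=v is (2,-1).
General solution: e^(2t)[K_1·v + K_2·(t·v + w)].
Applying x(0)=3, z(0)=-1 gives K_1=-1, K_2=3.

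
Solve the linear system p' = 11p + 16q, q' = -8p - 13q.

Coefficient matrix A = [[11, 16], [-8, -13]].
Characteristic polynomial det(A - λI) = λ^2 + 2λ - 15 = 0.
Eigenvalues λ = 3, -5.
For λ=3: (A-λI) row 1 is [8, 16], so an eigenvector is (-2, 1).
For λ=-5: (A-λI) row 1 is [16, 16], so an eigenvector is (1, -1).
General solution: C_1e^(3t)(-2,1) + C_2e^(-5t)(1,-1).

p(t) = -2C_1e^(3t) + C_2e^(-5t), q(t) = C_1e^(3t) - C_2e^(-5t)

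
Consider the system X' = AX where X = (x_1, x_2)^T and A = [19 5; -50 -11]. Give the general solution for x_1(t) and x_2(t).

x_1(t) = -C_1e^(4t)cos(5t) - C_2e^(4t)sin(5t), x_2(t) = C_1e^(4t)sin(5t) + 3C_1e^(4t)cos(5t) + 3C_2e^(4t)sin(5t) - C_2e^(4t)cos(5t)

Coefficient matrix A = [[19, 5], [-50, -11]].
Characteristic polynomial det(A - λI) = λ^2 - 8λ + 41 = 0.
Eigenvalues λ = 4 ± 5i (complex conjugate pair).
For λ=4+5i: an eigenvector is (-1,3) - i(0,1) = (-1, 3 - i).
A real fundamental pair from Re and Im of e^((4+5i)t)v: X_1 = e^(4t)(cos(5t)·(-1,3) + sin(5t)·(0,1)), X_2 = e^(4t)(sin(5t)·(-1,3) - cos(5t)·(0,1)).
General solution: C_1X_1 + C_2X_2.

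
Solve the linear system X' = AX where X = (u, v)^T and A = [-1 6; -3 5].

u(t) = C_1e^(2t)sin(3t) - C_1e^(2t)cos(3t) - C_2e^(2t)sin(3t) - C_2e^(2t)cos(3t), v(t) = C_1e^(2t)sin(3t) - C_2e^(2t)cos(3t)

Coefficient matrix A = [[-1, 6], [-3, 5]].
Characteristic polynomial det(A - λI) = λ^2 - 4λ + 13 = 0.
Eigenvalues λ = 2 ± 3i (complex conjugate pair).
For λ=2+3i: an eigenvector is (-1,0) - i(1,1) = (-1 - i, 0 - i).
A real fundamental pair from Re and Im of e^((2+3i)t)v: X_1 = e^(2t)(cos(3t)·(-1,0) + sin(3t)·(1,1)), X_2 = e^(2t)(sin(3t)·(-1,0) - cos(3t)·(1,1)).
General solution: C_1X_1 + C_2X_2.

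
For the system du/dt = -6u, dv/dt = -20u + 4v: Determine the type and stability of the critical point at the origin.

A = [[-6,0],[-20,4]]; det(A-λI) = λ^2 + 2λ - 24.
λ = 4, -6: opposite signs.

saddle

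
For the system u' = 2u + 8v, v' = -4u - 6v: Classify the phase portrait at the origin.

A = [[2,8],[-4,-6]]; det(A-λI) = λ^2 + 4λ + 20.
λ = -2 ± 4i: negative real part.

stable spiral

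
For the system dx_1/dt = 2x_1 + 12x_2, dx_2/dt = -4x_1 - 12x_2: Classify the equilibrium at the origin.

stable node

A = [[2,12],[-4,-12]]; det(A-λI) = λ^2 + 10λ + 24.
λ = -4, -6: both negative.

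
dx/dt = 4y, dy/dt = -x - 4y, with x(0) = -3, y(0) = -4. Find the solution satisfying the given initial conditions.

x(t) = -22te^(-2t) - 3e^(-2t), y(t) = 11te^(-2t) - 4e^(-2t)

Coefficient matrix A = [[0, 4], [-1, -4]].
Characteristic polynomial det(A - λI) = λ^2 + 4λ + 4 = 0.
Single eigenvalue λ = -2 with algebraic multiplicity 2.
Eigenvector v = (2,-1); generalized eigenvector w with (A-λI)w=v is (1,0).
General solution: e^(-2t)[c_1·v + c_2·(t·v + w)].
Applying x(0)=-3, y(0)=-4 gives c_1=4, c_2=-11.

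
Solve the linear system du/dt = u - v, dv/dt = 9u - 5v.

u(t) = -C_1e^(-2t) - C_2te^(-2t), v(t) = -3C_1e^(-2t) - 3C_2te^(-2t) + C_2e^(-2t)

Coefficient matrix A = [[1, -1], [9, -5]].
Characteristic polynomial det(A - λI) = λ^2 + 4λ + 4 = 0.
Single eigenvalue λ = -2 with algebraic multiplicity 2.
Eigenvector v = (-1,-3); generalized eigenvector w with (A-λI)w=v is (0,1).
General solution: e^(-2t)[C_1·v + C_2·(t·v + w)].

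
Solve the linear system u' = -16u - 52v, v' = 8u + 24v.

u(t) = 2K_1e^(4t)sin(4t) - 3K_1e^(4t)cos(4t) - 3K_2e^(4t)sin(4t) - 2K_2e^(4t)cos(4t), v(t) = -K_1e^(4t)sin(4t) + K_1e^(4t)cos(4t) + K_2e^(4t)sin(4t) + K_2e^(4t)cos(4t)

Coefficient matrix A = [[-16, -52], [8, 24]].
Characteristic polynomial det(A - λI) = λ^2 - 8λ + 32 = 0.
Eigenvalues λ = 4 ± 4i (complex conjugate pair).
For λ=4+4i: an eigenvector is (-3,1) - i(2,-1) = (-3 - 2i, 1 + i).
A real fundamental pair from Re and Im of e^((4+4i)t)v: X_1 = e^(4t)(cos(4t)·(-3,1) + sin(4t)·(2,-1)), X_2 = e^(4t)(sin(4t)·(-3,1) - cos(4t)·(2,-1)).
General solution: K_1X_1 + K_2X_2.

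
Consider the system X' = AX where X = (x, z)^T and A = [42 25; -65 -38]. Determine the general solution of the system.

x(t) = 2C_1e^(2t)sin(5t) - C_1e^(2t)cos(5t) - C_2e^(2t)sin(5t) - 2C_2e^(2t)cos(5t), z(t) = -3C_1e^(2t)sin(5t) + 2C_1e^(2t)cos(5t) + 2C_2e^(2t)sin(5t) + 3C_2e^(2t)cos(5t)

Coefficient matrix A = [[42, 25], [-65, -38]].
Characteristic polynomial det(A - λI) = λ^2 - 4λ + 29 = 0.
Eigenvalues λ = 2 ± 5i (complex conjugate pair).
For λ=2+5i: an eigenvector is (-1,2) - i(2,-3) = (-1 - 2i, 2 + 3i).
A real fundamental pair from Re and Im of e^((2+5i)t)v: X_1 = e^(2t)(cos(5t)·(-1,2) + sin(5t)·(2,-3)), X_2 = e^(2t)(sin(5t)·(-1,2) - cos(5t)·(2,-3)).
General solution: C_1X_1 + C_2X_2.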